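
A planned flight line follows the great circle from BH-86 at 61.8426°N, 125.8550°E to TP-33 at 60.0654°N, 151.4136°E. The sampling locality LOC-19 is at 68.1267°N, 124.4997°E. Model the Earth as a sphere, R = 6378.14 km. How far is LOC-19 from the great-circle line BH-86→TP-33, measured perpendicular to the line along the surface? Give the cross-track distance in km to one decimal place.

δ₁₃ = central angle BH-86→LOC-19 = 0.110127 rad  (haversine)
θ₁₃ = bearing BH-86→LOC-19 = 355.401°,  θ₁₂ = bearing BH-86→TP-33 = 86.799°
dₓₜ = R·arcsin(sin δ₁₃ · sin(θ₁₃ − θ₁₂)) = 6378.14·arcsin(0.10990·sin(268.602°)) = -702.193 km
|dₓₜ| = 702.193 km

702.2 km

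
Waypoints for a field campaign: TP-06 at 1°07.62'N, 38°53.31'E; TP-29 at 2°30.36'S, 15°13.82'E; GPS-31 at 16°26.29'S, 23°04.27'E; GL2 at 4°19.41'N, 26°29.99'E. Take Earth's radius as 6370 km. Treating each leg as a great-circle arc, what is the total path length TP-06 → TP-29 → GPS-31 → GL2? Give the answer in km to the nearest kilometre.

TP-06: φ = +1.12700°, λ = +38.88850°
TP-29: φ = -2.50600°, λ = +15.23033°
GPS-31: φ = -16.43817°, λ = +23.07117°
GL2: φ = +4.32350°, λ = +26.49983°
TP-06→TP-29: c = 0.417654 rad, d = 2660.46 km
TP-29→GPS-31: c = 0.277939 rad, d = 1770.47 km
GPS-31→GL2: c = 0.367158 rad, d = 2338.80 km
Total = 2660.46 + 1770.47 + 2338.80 = 6769.73 km

6770 km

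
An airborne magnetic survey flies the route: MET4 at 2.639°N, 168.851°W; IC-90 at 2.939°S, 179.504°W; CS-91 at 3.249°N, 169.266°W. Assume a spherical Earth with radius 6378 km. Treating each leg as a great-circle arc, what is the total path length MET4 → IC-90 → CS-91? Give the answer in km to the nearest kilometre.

2669 km

MET4→IC-90: c = 0.209810 rad, d = 1338.17 km
IC-90→CS-91: c = 0.208715 rad, d = 1331.18 km
Total = 1338.17 + 1331.18 = 2669.35 km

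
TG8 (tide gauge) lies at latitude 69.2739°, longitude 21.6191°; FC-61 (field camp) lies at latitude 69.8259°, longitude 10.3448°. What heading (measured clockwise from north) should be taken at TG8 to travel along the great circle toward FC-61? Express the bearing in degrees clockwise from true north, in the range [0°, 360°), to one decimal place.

283.2°

Δλ = -11.2743°
y = sin Δλ · cos φ₂ = -0.067425
x = cos φ₁ sin φ₂ − sin φ₁ cos φ₂ cos Δλ = 0.015859
θ = atan2(y, x) = -76.7644° → 283.2356° (mod 360°)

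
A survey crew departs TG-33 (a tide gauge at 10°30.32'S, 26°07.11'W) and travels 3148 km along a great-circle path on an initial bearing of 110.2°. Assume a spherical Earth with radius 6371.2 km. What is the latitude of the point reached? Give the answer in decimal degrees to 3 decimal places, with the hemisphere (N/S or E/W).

18.755°S

TG-33: φ = -10.50533°, λ = -26.11850°
δ = d/R = 3148/6371.2 = 0.494098 rad
φ₂ = arcsin(sin φ₁ cos δ + cos φ₁ sin δ cos θ)
   = arcsin(-0.18233·0.88040 + 0.98324·0.47424·-0.34530) = -18.75541°
λ₂ = λ₁ + atan2(sin θ sin δ cos φ₁, cos δ − sin φ₁ sin φ₂) = 1.91760°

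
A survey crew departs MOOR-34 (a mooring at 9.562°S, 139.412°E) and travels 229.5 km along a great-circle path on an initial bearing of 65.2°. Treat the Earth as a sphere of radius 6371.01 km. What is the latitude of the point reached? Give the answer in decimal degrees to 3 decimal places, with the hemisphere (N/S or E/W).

δ = d/R = 229.5/6371.01 = 0.036023 rad
φ₂ = arcsin(sin φ₁ cos δ + cos φ₁ sin δ cos θ)
   = arcsin(-0.16611·0.99935 + 0.98611·0.03601·0.41945) = -8.69128°
λ₂ = λ₁ + atan2(sin θ sin δ cos φ₁, cos δ − sin φ₁ sin φ₂) = 141.30730°

8.691°S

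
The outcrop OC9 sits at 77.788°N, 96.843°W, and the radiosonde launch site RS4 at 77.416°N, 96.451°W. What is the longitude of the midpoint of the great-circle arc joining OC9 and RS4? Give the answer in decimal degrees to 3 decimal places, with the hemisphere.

96.644°W

Bx = cos φ₂ cos Δλ = 0.217866,  By = cos φ₂ sin Δλ = 0.001491
φₘ = atan2(sin φ₁ + sin φ₂, √((cos φ₁ + Bx)² + By²)) = 77.60207°
λₘ = λ₁ + atan2(By, cos φ₁ + Bx) = -96.64411°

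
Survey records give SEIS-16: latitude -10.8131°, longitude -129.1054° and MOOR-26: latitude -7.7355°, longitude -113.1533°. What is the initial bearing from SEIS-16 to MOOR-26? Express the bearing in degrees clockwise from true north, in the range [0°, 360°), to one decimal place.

Δλ = 15.9521°
y = sin Δλ · cos φ₂ = 0.272333
x = cos φ₁ sin φ₂ − sin φ₁ cos φ₂ cos Δλ = 0.046530
θ = atan2(y, x) = 80.3043° → 80.3043° (mod 360°)

80.3°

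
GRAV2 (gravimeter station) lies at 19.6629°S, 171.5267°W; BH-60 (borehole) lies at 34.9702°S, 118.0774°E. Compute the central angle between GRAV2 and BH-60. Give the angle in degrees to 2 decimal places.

Δφ = -15.3073°,  Δλ = -70.3959°
a = sin²(Δφ/2) + cos φ₁ cos φ₂ sin²(Δλ/2) = 0.274117
c = 2·arcsin(√a) = 1.102053 rad = 63.1430°

63.14°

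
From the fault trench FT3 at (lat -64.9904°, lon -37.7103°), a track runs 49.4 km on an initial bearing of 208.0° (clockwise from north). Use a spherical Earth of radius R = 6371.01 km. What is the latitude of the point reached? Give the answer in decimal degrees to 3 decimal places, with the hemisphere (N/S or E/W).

δ = d/R = 49.4/6371.01 = 0.007754 rad
φ₂ = arcsin(sin φ₁ cos δ + cos φ₁ sin δ cos θ)
   = arcsin(-0.90624·0.99997 + 0.42277·0.00775·-0.88295) = -65.38184°
λ₂ = λ₁ + atan2(sin θ sin δ cos φ₁, cos δ − sin φ₁ sin φ₂) = -38.21099°

65.382°S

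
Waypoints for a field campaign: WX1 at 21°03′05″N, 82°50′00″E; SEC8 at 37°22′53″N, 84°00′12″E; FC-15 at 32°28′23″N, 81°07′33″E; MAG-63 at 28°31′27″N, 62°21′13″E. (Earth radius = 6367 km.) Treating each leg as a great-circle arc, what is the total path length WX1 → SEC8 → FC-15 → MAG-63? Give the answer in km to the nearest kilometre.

4271 km

WX1: φ = +21.05139°, λ = +82.83333°
SEC8: φ = +37.38139°, λ = +84.00333°
FC-15: φ = +32.47306°, λ = +81.12583°
MAG-63: φ = +28.52417°, λ = +62.35361°
WX1→SEC8: c = 0.285562 rad, d = 1818.17 km
SEC8→FC-15: c = 0.095034 rad, d = 605.08 km
FC-15→MAG-63: c = 0.290168 rad, d = 1847.50 km
Total = 1818.17 + 605.08 + 1847.50 = 4270.75 km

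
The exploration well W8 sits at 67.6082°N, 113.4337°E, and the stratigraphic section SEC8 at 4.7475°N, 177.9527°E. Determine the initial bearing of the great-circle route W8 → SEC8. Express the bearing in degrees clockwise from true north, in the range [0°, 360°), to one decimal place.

112.1°

Δλ = 64.5190°
y = sin Δλ · cos φ₂ = 0.899631
x = cos φ₁ sin φ₂ − sin φ₁ cos φ₂ cos Δλ = -0.364881
θ = atan2(y, x) = 112.0770° → 112.0770° (mod 360°)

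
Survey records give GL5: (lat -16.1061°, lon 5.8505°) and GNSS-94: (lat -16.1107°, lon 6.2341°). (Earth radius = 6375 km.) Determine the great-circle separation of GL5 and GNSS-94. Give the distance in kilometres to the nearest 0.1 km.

Δφ = -0.0046°,  Δλ = 0.3836°
a = sin²(Δφ/2) + cos φ₁ cos φ₂ sin²(Δλ/2) = 0.000010
c = 2·arcsin(√a) = 0.006433 rad = 0.3686°
d = R·c = 6375 × 0.006433 = 41.0 km

41.0 km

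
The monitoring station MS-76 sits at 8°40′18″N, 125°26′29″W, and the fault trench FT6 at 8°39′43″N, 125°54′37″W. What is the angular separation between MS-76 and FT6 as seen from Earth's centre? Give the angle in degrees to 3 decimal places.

MS-76: φ = +8.67167°, λ = -125.44139°
FT6: φ = +8.66194°, λ = -125.91028°
Δφ = -0.0097°,  Δλ = -0.4689°
a = sin²(Δφ/2) + cos φ₁ cos φ₂ sin²(Δλ/2) = 0.000016
c = 2·arcsin(√a) = 0.008092 rad = 0.4636°

0.464°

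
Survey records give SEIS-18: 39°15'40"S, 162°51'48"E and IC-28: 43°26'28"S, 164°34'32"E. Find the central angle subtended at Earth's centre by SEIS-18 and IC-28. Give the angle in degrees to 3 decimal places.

4.373°

SEIS-18: φ = -39.26111°, λ = +162.86333°
IC-28: φ = -43.44111°, λ = +164.57556°
Δφ = -4.1800°,  Δλ = 1.7122°
a = sin²(Δφ/2) + cos φ₁ cos φ₂ sin²(Δλ/2) = 0.001456
c = 2·arcsin(√a) = 0.076321 rad = 4.3729°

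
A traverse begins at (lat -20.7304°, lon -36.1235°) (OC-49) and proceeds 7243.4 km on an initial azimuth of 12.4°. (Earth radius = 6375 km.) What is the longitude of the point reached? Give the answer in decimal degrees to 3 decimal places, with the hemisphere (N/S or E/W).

δ = d/R = 7243.4/6375 = 1.136220 rad
φ₂ = arcsin(sin φ₁ cos δ + cos φ₁ sin δ cos θ)
   = arcsin(-0.35397·0.42103 + 0.93526·0.90705·0.97667) = 42.80474°
λ₂ = λ₁ + atan2(sin θ sin δ cos φ₁, cos δ − sin φ₁ sin φ₂) = -20.72805°

20.728°W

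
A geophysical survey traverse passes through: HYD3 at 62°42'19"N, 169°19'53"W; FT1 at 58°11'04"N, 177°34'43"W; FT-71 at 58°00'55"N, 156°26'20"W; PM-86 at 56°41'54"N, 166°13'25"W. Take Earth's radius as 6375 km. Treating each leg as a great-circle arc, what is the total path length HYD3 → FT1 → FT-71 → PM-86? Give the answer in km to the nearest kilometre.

HYD3: φ = +62.70528°, λ = -169.33139°
FT1: φ = +58.18444°, λ = -177.57861°
FT-71: φ = +58.01528°, λ = -156.43889°
PM-86: φ = +56.69833°, λ = -166.22361°
HYD3→FT1: c = 0.105987 rad, d = 675.67 km
FT1→FT-71: c = 0.194195 rad, d = 1237.99 km
FT-71→PM-86: c = 0.094848 rad, d = 604.66 km
Total = 675.67 + 1237.99 + 604.66 = 2518.32 km

2518 km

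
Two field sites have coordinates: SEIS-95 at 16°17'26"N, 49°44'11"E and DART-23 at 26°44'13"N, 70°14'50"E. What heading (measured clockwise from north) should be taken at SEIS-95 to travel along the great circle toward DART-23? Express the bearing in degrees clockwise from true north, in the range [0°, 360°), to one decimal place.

57.8°

SEIS-95: φ = +16.29056°, λ = +49.73639°
DART-23: φ = +26.73694°, λ = +70.24722°
Δλ = 20.5108°
y = sin Δλ · cos φ₂ = 0.312922
x = cos φ₁ sin φ₂ − sin φ₁ cos φ₂ cos Δλ = 0.197197
θ = atan2(y, x) = 57.7817° → 57.7817° (mod 360°)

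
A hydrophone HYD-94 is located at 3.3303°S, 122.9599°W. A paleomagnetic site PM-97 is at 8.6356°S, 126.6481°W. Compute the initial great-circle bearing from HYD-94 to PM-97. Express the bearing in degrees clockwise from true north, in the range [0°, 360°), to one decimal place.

Δλ = -3.6882°
y = sin Δλ · cos φ₂ = -0.063598
x = cos φ₁ sin φ₂ − sin φ₁ cos φ₂ cos Δλ = -0.092582
θ = atan2(y, x) = -145.5135° → 214.4865° (mod 360°)

214.5°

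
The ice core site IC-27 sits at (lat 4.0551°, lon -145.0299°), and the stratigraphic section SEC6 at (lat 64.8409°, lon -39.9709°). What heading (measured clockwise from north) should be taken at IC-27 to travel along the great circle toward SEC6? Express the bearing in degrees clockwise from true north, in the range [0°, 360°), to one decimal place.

24.3°

Δλ = 105.0590°
y = sin Δλ · cos φ₂ = 0.410534
x = cos φ₁ sin φ₂ − sin φ₁ cos φ₂ cos Δλ = 0.910676
θ = atan2(y, x) = 24.2659° → 24.2659° (mod 360°)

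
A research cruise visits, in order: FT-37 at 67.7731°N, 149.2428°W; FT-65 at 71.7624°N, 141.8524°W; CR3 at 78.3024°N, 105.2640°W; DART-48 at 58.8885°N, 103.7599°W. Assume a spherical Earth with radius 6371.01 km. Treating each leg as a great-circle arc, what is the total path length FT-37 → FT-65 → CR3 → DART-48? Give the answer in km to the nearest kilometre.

3930 km

FT-37→FT-65: c = 0.082563 rad, d = 526.01 km
FT-65→CR3: c = 0.195304 rad, d = 1244.28 km
CR3→DART-48: c = 0.338945 rad, d = 2159.42 km
Total = 526.01 + 1244.28 + 2159.42 = 3929.71 km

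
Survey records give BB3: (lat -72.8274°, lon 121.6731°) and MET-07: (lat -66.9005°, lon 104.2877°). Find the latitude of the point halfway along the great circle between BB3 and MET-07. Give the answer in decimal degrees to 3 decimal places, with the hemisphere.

70.073°S

Bx = cos φ₂ cos Δλ = 0.374406,  By = cos φ₂ sin Δλ = -0.117227
φₘ = atan2(sin φ₁ + sin φ₂, √((cos φ₁ + Bx)² + By²)) = -70.07268°
λₘ = λ₁ + atan2(By, cos φ₁ + Bx) = 111.74379°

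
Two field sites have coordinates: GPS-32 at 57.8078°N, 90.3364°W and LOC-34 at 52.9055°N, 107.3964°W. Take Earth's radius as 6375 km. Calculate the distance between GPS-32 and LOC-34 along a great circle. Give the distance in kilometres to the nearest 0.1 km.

1204.5 km

Δφ = -4.9023°,  Δλ = -17.0600°
a = sin²(Δφ/2) + cos φ₁ cos φ₂ sin²(Δλ/2) = 0.008899
c = 2·arcsin(√a) = 0.188945 rad = 10.8257°
d = R·c = 6375 × 0.188945 = 1204.5 km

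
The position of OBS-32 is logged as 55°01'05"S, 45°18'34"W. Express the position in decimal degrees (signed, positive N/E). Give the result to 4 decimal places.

-55.0181°, -45.3094°

lat: 55.0181° S → -55.0181°
lon: 45.3094° W → -45.3094°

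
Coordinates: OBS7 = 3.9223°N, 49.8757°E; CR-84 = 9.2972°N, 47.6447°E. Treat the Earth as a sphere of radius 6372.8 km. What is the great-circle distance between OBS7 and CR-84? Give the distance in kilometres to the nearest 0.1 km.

646.6 km

Δφ = 5.3749°,  Δλ = -2.2310°
a = sin²(Δφ/2) + cos φ₁ cos φ₂ sin²(Δλ/2) = 0.002572
c = 2·arcsin(√a) = 0.101465 rad = 5.8135°
d = R·c = 6372.8 × 0.101465 = 646.6 km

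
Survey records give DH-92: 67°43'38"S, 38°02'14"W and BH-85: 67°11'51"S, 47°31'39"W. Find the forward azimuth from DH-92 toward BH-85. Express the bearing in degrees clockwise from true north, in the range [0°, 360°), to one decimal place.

273.9°

DH-92: φ = -67.72722°, λ = -38.03722°
BH-85: φ = -67.19750°, λ = -47.52750°
Δλ = -9.4903°
y = sin Δλ · cos φ₂ = -0.063900
x = cos φ₁ sin φ₂ − sin φ₁ cos φ₂ cos Δλ = 0.004337
θ = atan2(y, x) = -86.1174° → 273.8826° (mod 360°)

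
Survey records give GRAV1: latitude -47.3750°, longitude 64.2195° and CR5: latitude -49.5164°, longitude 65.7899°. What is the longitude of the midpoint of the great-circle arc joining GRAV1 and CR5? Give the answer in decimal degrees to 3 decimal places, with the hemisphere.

64.988°E

Bx = cos φ₂ cos Δλ = 0.648987,  By = cos φ₂ sin Δλ = 0.017792
φₘ = atan2(sin φ₁ + sin φ₂, √((cos φ₁ + Bx)² + By²)) = -48.44837°
λₘ = λ₁ + atan2(By, cos φ₁ + Bx) = 64.98814°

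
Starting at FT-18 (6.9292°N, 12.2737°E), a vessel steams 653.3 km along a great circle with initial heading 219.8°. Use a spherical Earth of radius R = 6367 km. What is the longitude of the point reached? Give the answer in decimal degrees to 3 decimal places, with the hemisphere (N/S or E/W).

8.511°E

δ = d/R = 653.3/6367 = 0.102607 rad
φ₂ = arcsin(sin φ₁ cos δ + cos φ₁ sin δ cos θ)
   = arcsin(0.12064·0.99474 + 0.99270·0.10243·-0.76828) = 2.40081°
λ₂ = λ₁ + atan2(sin θ sin δ cos φ₁, cos δ − sin φ₁ sin φ₂) = 8.51112°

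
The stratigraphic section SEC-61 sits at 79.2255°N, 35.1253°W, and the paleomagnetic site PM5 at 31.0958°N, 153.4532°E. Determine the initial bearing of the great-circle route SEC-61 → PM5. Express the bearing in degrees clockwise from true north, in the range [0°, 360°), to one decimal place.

Δλ = -171.4215°
y = sin Δλ · cos φ₂ = -0.127730
x = cos φ₁ sin φ₂ − sin φ₁ cos φ₂ cos Δλ = 0.928349
θ = atan2(y, x) = -7.8341° → 352.1659° (mod 360°)

352.2°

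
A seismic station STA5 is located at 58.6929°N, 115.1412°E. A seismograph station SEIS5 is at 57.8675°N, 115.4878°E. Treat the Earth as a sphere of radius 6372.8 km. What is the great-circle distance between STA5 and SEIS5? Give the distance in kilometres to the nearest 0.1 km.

Δφ = -0.8254°,  Δλ = 0.3466°
a = sin²(Δφ/2) + cos φ₁ cos φ₂ sin²(Δλ/2) = 0.000054
c = 2·arcsin(√a) = 0.014753 rad = 0.8453°
d = R·c = 6372.8 × 0.014753 = 94.0 km

94.0 km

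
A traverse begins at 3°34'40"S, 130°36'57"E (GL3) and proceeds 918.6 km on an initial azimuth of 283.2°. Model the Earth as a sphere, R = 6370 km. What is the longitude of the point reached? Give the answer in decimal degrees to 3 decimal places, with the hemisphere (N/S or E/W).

GL3: φ = -3.57778°, λ = +130.61583°
δ = d/R = 918.6/6370 = 0.144207 rad
φ₂ = arcsin(sin φ₁ cos δ + cos φ₁ sin δ cos θ)
   = arcsin(-0.06240·0.98962 + 0.99805·0.14371·0.22835) = -1.66203°
λ₂ = λ₁ + atan2(sin θ sin δ cos φ₁, cos δ − sin φ₁ sin φ₂) = 122.56973°

122.570°E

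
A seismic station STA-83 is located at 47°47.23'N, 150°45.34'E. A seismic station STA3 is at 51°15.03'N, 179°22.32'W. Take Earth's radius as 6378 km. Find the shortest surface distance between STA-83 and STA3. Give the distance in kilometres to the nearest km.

2177 km

STA-83: φ = +47.78717°, λ = +150.75567°
STA3: φ = +51.25050°, λ = -179.37200°
Δφ = 3.4633°,  Δλ = 29.8723°
a = sin²(Δφ/2) + cos φ₁ cos φ₂ sin²(Δλ/2) = 0.028851
c = 2·arcsin(√a) = 0.341364 rad = 19.5587°
d = R·c = 6378 × 0.341364 = 2177.2 km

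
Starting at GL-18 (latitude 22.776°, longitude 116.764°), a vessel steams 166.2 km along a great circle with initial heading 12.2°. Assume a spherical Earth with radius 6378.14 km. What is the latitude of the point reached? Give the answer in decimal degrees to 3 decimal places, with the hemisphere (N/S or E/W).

24.235°N

δ = d/R = 166.2/6378.14 = 0.026058 rad
φ₂ = arcsin(sin φ₁ cos δ + cos φ₁ sin δ cos θ)
   = arcsin(0.38713·0.99966 + 0.92203·0.02605·0.97742) = 24.23491°
λ₂ = λ₁ + atan2(sin θ sin δ cos φ₁, cos δ − sin φ₁ sin φ₂) = 117.10996°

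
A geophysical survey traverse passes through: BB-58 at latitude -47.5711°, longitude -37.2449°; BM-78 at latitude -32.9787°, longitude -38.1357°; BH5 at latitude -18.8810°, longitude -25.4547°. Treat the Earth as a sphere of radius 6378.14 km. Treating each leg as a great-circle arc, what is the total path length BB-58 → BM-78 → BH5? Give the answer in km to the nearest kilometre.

3641 km

BB-58→BM-78: c = 0.254957 rad, d = 1626.15 km
BM-78→BH5: c = 0.315889 rad, d = 2014.79 km
Total = 1626.15 + 2014.79 = 3640.94 km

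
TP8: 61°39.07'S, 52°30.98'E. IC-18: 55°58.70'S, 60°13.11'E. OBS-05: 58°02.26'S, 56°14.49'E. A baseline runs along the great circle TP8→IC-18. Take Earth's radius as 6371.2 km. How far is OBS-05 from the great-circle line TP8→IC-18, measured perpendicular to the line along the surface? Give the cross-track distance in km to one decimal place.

74.3 km

TP8: φ = -61.65117°, λ = +52.51633°
IC-18: φ = -55.97833°, λ = +60.21850°
OBS-05: φ = -58.03767°, λ = +56.24150°
δ₁₃ = central angle TP8→OBS-05 = 0.070996 rad  (haversine)
θ₁₃ = bearing TP8→OBS-05 = 29.002°,  θ₁₂ = bearing TP8→IC-18 = 38.460°
dₓₜ = R·arcsin(sin δ₁₃ · sin(θ₁₃ − θ₁₂)) = 6371.2·arcsin(0.07094·sin(-9.458°)) = -74.271 km
|dₓₜ| = 74.271 km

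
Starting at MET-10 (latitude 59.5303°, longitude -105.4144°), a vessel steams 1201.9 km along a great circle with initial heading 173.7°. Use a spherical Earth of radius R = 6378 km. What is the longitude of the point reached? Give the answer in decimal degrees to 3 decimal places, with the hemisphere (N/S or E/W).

103.627°W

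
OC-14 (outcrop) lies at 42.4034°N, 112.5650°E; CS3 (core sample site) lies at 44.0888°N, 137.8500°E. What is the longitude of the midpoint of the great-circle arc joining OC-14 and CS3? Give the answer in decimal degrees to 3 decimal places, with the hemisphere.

125.030°E

Bx = cos φ₂ cos Δλ = 0.649449,  By = cos φ₂ sin Δλ = 0.306785
φₘ = atan2(sin φ₁ + sin φ₂, √((cos φ₁ + Bx)² + By²)) = 43.94824°
λₘ = λ₁ + atan2(By, cos φ₁ + Bx) = 125.02970°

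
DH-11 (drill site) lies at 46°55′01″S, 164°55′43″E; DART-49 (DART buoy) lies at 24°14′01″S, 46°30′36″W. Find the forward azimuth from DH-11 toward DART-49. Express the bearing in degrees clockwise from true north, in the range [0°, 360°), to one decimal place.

150.7°

DH-11: φ = -46.91694°, λ = +164.92861°
DART-49: φ = -24.23361°, λ = -46.51000°
Δλ = 148.5614°
y = sin Δλ · cos φ₂ = 0.475622
x = cos φ₁ sin φ₂ − sin φ₁ cos φ₂ cos Δλ = -0.848601
θ = atan2(y, x) = 150.7303° → 150.7303° (mod 360°)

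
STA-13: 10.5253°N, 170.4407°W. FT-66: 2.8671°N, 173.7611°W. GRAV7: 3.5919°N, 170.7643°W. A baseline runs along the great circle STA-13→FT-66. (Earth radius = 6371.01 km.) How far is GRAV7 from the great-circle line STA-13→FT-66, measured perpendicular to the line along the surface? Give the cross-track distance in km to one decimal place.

δ₁₃ = central angle STA-13→GRAV7 = 0.121140 rad  (haversine)
θ₁₃ = bearing STA-13→GRAV7 = 182.674°,  θ₁₂ = bearing STA-13→FT-66 = 203.513°
dₓₜ = R·arcsin(sin δ₁₃ · sin(θ₁₃ − θ₁₂)) = 6371.01·arcsin(0.12084·sin(-20.839°)) = -273.976 km
|dₓₜ| = 273.976 km

274.0 km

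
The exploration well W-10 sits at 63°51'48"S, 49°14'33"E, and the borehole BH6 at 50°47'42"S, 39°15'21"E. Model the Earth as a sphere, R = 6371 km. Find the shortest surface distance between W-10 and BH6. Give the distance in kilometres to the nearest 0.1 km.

1567.6 km

W-10: φ = -63.86333°, λ = +49.24250°
BH6: φ = -50.79500°, λ = +39.25583°
Δφ = 13.0683°,  Δλ = -9.9867°
a = sin²(Δφ/2) + cos φ₁ cos φ₂ sin²(Δλ/2) = 0.015059
c = 2·arcsin(√a) = 0.246050 rad = 14.0976°
d = R·c = 6371 × 0.246050 = 1567.6 km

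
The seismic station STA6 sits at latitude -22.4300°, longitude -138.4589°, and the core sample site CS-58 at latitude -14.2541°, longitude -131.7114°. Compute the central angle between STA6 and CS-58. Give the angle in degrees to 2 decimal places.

Δφ = 8.1759°,  Δλ = 6.7475°
a = sin²(Δφ/2) + cos φ₁ cos φ₂ sin²(Δλ/2) = 0.008185
c = 2·arcsin(√a) = 0.181185 rad = 10.3811°

10.38°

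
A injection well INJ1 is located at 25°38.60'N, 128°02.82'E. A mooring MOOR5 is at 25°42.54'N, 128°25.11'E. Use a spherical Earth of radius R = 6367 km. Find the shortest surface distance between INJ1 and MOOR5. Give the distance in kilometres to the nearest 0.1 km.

37.9 km

INJ1: φ = +25.64333°, λ = +128.04700°
MOOR5: φ = +25.70900°, λ = +128.41850°
Δφ = 0.0657°,  Δλ = 0.3715°
a = sin²(Δφ/2) + cos φ₁ cos φ₂ sin²(Δλ/2) = 0.000009
c = 2·arcsin(√a) = 0.005955 rad = 0.3412°
d = R·c = 6367 × 0.005955 = 37.9 km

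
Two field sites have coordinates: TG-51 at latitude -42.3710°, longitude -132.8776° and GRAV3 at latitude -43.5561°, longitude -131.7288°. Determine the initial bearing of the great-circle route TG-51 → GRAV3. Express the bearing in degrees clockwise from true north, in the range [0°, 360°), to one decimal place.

145.0°

Δλ = 1.1488°
y = sin Δλ · cos φ₂ = 0.014530
x = cos φ₁ sin φ₂ − sin φ₁ cos φ₂ cos Δλ = -0.020781
θ = atan2(y, x) = 145.0393° → 145.0393° (mod 360°)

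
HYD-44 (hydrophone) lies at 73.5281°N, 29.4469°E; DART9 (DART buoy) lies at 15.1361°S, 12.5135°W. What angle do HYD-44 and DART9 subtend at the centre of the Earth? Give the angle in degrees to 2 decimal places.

92.69°

Δφ = -88.6642°,  Δλ = -41.9604°
a = sin²(Δφ/2) + cos φ₁ cos φ₂ sin²(Δλ/2) = 0.523432
c = 2·arcsin(√a) = 1.617678 rad = 92.6861°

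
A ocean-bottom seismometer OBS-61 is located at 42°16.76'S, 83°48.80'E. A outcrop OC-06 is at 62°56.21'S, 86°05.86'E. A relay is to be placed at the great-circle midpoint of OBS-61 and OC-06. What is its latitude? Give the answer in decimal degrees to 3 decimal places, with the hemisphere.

52.613°S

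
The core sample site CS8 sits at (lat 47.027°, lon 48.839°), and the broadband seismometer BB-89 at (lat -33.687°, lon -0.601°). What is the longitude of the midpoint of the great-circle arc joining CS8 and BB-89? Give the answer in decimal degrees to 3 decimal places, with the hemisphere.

21.500°E

Bx = cos φ₂ cos Δλ = 0.541055,  By = cos φ₂ sin Δλ = -0.632152
φₘ = atan2(sin φ₁ + sin φ₂, √((cos φ₁ + Bx)² + By²)) = 7.32830°
λₘ = λ₁ + atan2(By, cos φ₁ + Bx) = 21.49959°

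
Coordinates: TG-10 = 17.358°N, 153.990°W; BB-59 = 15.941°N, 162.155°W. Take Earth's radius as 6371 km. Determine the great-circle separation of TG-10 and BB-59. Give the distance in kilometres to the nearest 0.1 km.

Δφ = -1.4170°,  Δλ = -8.1650°
a = sin²(Δφ/2) + cos φ₁ cos φ₂ sin²(Δλ/2) = 0.004804
c = 2·arcsin(√a) = 0.138740 rad = 7.9492°
d = R·c = 6371 × 0.138740 = 883.9 km

883.9 km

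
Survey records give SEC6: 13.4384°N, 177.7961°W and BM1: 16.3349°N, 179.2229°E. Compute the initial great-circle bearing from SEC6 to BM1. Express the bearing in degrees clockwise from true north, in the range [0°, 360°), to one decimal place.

315.5°

Δλ = -2.9810°
y = sin Δλ · cos φ₂ = -0.049906
x = cos φ₁ sin φ₂ − sin φ₁ cos φ₂ cos Δλ = 0.050834
θ = atan2(y, x) = -44.4721° → 315.5279° (mod 360°)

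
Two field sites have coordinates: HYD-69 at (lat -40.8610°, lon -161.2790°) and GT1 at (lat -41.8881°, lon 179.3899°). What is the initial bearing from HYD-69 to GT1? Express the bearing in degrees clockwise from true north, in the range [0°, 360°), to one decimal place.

259.6°

Δλ = -19.3311°
y = sin Δλ · cos φ₂ = -0.246433
x = cos φ₁ sin φ₂ − sin φ₁ cos φ₂ cos Δλ = -0.045384
θ = atan2(y, x) = -100.4349° → 259.5651° (mod 360°)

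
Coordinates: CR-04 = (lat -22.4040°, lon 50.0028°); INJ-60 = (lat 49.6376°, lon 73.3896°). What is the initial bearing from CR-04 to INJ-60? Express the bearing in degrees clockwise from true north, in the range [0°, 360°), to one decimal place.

15.4°

Δλ = 23.3868°
y = sin Δλ · cos φ₂ = 0.257064
x = cos φ₁ sin φ₂ − sin φ₁ cos φ₂ cos Δλ = 0.931003
θ = atan2(y, x) = 15.4356° → 15.4356° (mod 360°)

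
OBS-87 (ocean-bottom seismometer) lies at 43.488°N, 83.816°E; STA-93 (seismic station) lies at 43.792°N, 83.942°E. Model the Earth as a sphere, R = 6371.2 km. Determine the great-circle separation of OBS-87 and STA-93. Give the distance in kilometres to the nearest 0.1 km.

35.3 km

Δφ = 0.3040°,  Δλ = 0.1260°
a = sin²(Δφ/2) + cos φ₁ cos φ₂ sin²(Δλ/2) = 0.000008
c = 2·arcsin(√a) = 0.005539 rad = 0.3174°
d = R·c = 6371.2 × 0.005539 = 35.3 km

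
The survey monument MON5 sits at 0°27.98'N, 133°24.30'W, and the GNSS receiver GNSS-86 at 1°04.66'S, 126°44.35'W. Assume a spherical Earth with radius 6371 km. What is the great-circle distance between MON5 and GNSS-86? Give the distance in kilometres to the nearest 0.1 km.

760.8 km

MON5: φ = +0.46633°, λ = -133.40500°
GNSS-86: φ = -1.07767°, λ = -126.73917°
Δφ = -1.5440°,  Δλ = 6.6658°
a = sin²(Δφ/2) + cos φ₁ cos φ₂ sin²(Δλ/2) = 0.003561
c = 2·arcsin(√a) = 0.119416 rad = 6.8420°
d = R·c = 6371 × 0.119416 = 760.8 km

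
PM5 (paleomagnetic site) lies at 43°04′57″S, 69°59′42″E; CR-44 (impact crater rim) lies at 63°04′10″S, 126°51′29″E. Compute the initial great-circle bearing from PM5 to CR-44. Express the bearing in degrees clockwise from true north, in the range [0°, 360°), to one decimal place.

141.8°

PM5: φ = -43.08250°, λ = +69.99500°
CR-44: φ = -63.06944°, λ = +126.85806°
Δλ = 56.8631°
y = sin Δλ · cos φ₂ = 0.379252
x = cos φ₁ sin φ₂ − sin φ₁ cos φ₂ cos Δλ = -0.482057
θ = atan2(y, x) = 141.8066° → 141.8066° (mod 360°)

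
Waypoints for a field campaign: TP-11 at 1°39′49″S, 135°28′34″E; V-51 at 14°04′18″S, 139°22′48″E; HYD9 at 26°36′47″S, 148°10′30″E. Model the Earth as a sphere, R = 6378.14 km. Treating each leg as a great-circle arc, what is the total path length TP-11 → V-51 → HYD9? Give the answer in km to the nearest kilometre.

3116 km

TP-11: φ = -1.66361°, λ = +135.47611°
V-51: φ = -14.07167°, λ = +139.38000°
HYD9: φ = -26.61306°, λ = +148.17500°
TP-11→V-51: c = 0.226794 rad, d = 1446.52 km
V-51→HYD9: c = 0.261736 rad, d = 1669.39 km
Total = 1446.52 + 1669.39 = 3115.91 km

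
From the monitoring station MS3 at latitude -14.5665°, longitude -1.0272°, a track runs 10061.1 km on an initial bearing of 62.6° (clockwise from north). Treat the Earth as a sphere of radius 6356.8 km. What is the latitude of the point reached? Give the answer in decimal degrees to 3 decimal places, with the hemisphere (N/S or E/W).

δ = d/R = 10061.1/6356.8 = 1.582730 rad
φ₂ = arcsin(sin φ₁ cos δ + cos φ₁ sin δ cos θ)
   = arcsin(-0.25150·-0.01193 + 0.96786·0.99993·0.46020) = 26.63960°
λ₂ = λ₁ + atan2(sin θ sin δ cos φ₁, cos δ − sin φ₁ sin φ₂) = 82.27938°

26.640°N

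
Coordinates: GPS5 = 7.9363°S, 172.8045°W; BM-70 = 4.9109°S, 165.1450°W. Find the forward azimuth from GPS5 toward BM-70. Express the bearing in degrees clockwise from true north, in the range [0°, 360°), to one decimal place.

Δλ = 7.6595°
y = sin Δλ · cos φ₂ = 0.132796
x = cos φ₁ sin φ₂ − sin φ₁ cos φ₂ cos Δλ = 0.051551
θ = atan2(y, x) = 68.7839° → 68.7839° (mod 360°)

68.8°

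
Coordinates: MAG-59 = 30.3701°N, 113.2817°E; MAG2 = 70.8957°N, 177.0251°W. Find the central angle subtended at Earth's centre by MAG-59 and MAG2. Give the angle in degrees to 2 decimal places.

Δφ = 40.5256°,  Δλ = 69.6932°
a = sin²(Δφ/2) + cos φ₁ cos φ₂ sin²(Δλ/2) = 0.212132
c = 2·arcsin(√a) = 0.957292 rad = 54.8488°

54.85°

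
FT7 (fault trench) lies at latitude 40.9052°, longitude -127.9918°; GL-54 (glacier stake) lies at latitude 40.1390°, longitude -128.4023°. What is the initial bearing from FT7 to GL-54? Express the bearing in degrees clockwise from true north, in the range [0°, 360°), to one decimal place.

202.3°

Δλ = -0.4105°
y = sin Δλ · cos φ₂ = -0.005477
x = cos φ₁ sin φ₂ − sin φ₁ cos φ₂ cos Δλ = -0.013359
θ = atan2(y, x) = -157.7072° → 202.2928° (mod 360°)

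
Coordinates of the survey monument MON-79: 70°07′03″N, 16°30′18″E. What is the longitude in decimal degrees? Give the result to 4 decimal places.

16.5050°E

16° + 30′/60 + 18″/3600 = 16 + 0.50000 + 0.00500 = 16.5050°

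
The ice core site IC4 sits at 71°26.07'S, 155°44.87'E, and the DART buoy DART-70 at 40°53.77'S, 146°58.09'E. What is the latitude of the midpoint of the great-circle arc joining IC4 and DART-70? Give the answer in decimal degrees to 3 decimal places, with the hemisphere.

56.230°S

IC4: φ = -71.43450°, λ = +155.74783°
DART-70: φ = -40.89617°, λ = +146.96817°
Bx = cos φ₂ cos Δλ = 0.747040,  By = cos φ₂ sin Δλ = -0.115376
φₘ = atan2(sin φ₁ + sin φ₂, √((cos φ₁ + Bx)² + By²)) = -56.23021°
λₘ = λ₁ + atan2(By, cos φ₁ + Bx) = 149.56729°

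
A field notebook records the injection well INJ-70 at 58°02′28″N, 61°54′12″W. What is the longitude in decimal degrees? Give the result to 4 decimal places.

61.9033°W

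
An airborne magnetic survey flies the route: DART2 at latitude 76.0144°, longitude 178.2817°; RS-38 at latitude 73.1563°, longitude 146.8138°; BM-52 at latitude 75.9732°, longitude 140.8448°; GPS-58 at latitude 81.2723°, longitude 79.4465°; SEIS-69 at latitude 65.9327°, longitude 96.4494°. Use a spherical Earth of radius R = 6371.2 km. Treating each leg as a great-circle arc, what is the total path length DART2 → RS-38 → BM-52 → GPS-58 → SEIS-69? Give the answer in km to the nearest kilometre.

4480 km

DART2→RS-38: c = 0.152087 rad, d = 968.97 km
RS-38→BM-52: c = 0.056383 rad, d = 359.23 km
BM-52→GPS-58: c = 0.216968 rad, d = 1382.35 km
GPS-58→SEIS-69: c = 0.277767 rad, d = 1769.71 km
Total = 968.97 + 359.23 + 1382.35 + 1769.71 = 4480.26 km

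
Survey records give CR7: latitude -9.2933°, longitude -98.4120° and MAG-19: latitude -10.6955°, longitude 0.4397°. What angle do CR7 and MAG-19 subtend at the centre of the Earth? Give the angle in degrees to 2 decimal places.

96.85°

Δφ = -1.4022°,  Δλ = 98.8517°
a = sin²(Δφ/2) + cos φ₁ cos φ₂ sin²(Δλ/2) = 0.559625
c = 2·arcsin(√a) = 1.690330 rad = 96.8488°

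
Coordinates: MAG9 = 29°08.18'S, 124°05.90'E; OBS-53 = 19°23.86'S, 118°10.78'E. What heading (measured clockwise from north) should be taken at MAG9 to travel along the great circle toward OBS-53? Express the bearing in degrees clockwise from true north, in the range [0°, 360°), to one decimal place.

329.7°

MAG9: φ = -29.13633°, λ = +124.09833°
OBS-53: φ = -19.39767°, λ = +118.17967°
Δλ = -5.9187°
y = sin Δλ · cos φ₂ = -0.097263
x = cos φ₁ sin φ₂ − sin φ₁ cos φ₂ cos Δλ = 0.166706
θ = atan2(y, x) = -30.2610° → 329.7390° (mod 360°)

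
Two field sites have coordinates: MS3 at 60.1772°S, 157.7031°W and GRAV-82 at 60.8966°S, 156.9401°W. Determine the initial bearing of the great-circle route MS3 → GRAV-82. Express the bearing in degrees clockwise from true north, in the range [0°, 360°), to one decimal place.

Δλ = 0.7630°
y = sin Δλ · cos φ₂ = 0.006477
x = cos φ₁ sin φ₂ − sin φ₁ cos φ₂ cos Δλ = -0.012593
θ = atan2(y, x) = 152.7818° → 152.7818° (mod 360°)

152.8°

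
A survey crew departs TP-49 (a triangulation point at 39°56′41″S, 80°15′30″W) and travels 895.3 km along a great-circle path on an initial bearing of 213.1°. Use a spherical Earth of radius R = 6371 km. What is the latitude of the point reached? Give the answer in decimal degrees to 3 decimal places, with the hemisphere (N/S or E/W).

46.525°S

TP-49: φ = -39.94472°, λ = -80.25833°
δ = d/R = 895.3/6371 = 0.140527 rad
φ₂ = arcsin(sin φ₁ cos δ + cos φ₁ sin δ cos θ)
   = arcsin(-0.64205·0.99014 + 0.76666·0.14007·-0.83772) = -46.52511°
λ₂ = λ₁ + atan2(sin θ sin δ cos φ₁, cos δ − sin φ₁ sin φ₂) = -86.64118°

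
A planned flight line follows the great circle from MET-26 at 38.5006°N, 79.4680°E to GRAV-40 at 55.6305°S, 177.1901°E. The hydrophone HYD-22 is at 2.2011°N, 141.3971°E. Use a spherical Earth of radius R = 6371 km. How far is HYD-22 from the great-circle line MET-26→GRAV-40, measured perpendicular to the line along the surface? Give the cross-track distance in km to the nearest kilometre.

3081 km

δ₁₃ = central angle MET-26→HYD-22 = 1.168099 rad  (haversine)
θ₁₃ = bearing MET-26→HYD-22 = 106.589°,  θ₁₂ = bearing MET-26→GRAV-40 = 136.946°
dₓₜ = R·arcsin(sin δ₁₃ · sin(θ₁₃ − θ₁₂)) = 6371·arcsin(0.92001·sin(-30.357°)) = -3080.911 km
|dₓₜ| = 3080.911 km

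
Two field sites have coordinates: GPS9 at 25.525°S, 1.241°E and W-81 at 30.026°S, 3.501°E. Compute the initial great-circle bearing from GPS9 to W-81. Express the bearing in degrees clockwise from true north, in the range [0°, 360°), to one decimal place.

Δλ = 2.2600°
y = sin Δλ · cos φ₂ = 0.034142
x = cos φ₁ sin φ₂ − sin φ₁ cos φ₂ cos Δλ = -0.078767
θ = atan2(y, x) = 156.5653° → 156.5653° (mod 360°)

156.6°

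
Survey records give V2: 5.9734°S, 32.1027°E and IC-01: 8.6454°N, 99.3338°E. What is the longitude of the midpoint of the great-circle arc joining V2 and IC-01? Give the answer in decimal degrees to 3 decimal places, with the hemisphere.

Bx = cos φ₂ cos Δλ = 0.382618,  By = cos φ₂ sin Δλ = 0.911596
φₘ = atan2(sin φ₁ + sin φ₂, √((cos φ₁ + Bx)² + By²)) = 1.60415°
λₘ = λ₁ + atan2(By, cos φ₁ + Bx) = 65.60431°

65.604°E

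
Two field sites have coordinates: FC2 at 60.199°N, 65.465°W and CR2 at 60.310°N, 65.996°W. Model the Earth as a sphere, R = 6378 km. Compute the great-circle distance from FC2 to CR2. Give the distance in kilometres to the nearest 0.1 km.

31.8 km

Δφ = 0.1110°,  Δλ = -0.5310°
a = sin²(Δφ/2) + cos φ₁ cos φ₂ sin²(Δλ/2) = 0.000006
c = 2·arcsin(√a) = 0.004990 rad = 0.2859°
d = R·c = 6378 × 0.004990 = 31.8 km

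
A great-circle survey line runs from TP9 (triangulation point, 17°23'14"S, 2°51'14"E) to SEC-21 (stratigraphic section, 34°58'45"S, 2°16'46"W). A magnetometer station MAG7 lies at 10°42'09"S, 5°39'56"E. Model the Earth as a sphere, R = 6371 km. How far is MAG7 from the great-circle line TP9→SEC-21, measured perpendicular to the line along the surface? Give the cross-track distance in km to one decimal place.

TP9: φ = -17.38722°, λ = +2.85389°
SEC-21: φ = -34.97917°, λ = -2.27944°
MAG7: φ = -10.70250°, λ = +5.66556°
δ₁₃ = central angle TP9→MAG7 = 0.125997 rad  (haversine)
θ₁₃ = bearing TP9→MAG7 = 22.554°,  θ₁₂ = bearing TP9→SEC-21 = 193.592°
dₓₜ = R·arcsin(sin δ₁₃ · sin(θ₁₃ − θ₁₂)) = 6371·arcsin(0.12566·sin(-171.037°)) = -124.733 km
|dₓₜ| = 124.733 km

124.7 km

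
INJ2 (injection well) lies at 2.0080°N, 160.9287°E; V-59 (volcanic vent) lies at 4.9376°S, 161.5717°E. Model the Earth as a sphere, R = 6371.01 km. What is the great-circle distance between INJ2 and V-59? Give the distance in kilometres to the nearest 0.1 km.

775.6 km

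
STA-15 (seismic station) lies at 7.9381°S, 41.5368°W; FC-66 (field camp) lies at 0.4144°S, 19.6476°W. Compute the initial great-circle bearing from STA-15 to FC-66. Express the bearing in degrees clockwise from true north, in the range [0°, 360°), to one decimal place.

72.0°

Δλ = 21.8892°
y = sin Δλ · cos φ₂ = 0.372803
x = cos φ₁ sin φ₂ − sin φ₁ cos φ₂ cos Δλ = 0.120980
θ = atan2(y, x) = 72.0210° → 72.0210° (mod 360°)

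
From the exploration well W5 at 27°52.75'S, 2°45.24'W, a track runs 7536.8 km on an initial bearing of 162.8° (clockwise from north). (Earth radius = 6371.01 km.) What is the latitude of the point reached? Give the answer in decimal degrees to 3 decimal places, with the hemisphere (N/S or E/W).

73.442°S

W5: φ = -27.87917°, λ = -2.75400°
δ = d/R = 7536.8/6371.01 = 1.182984 rad
φ₂ = arcsin(sin φ₁ cos δ + cos φ₁ sin δ cos θ)
   = arcsin(-0.46761·0.37816 + 0.88394·0.92574·-0.95528) = -73.44180°
λ₂ = λ₁ + atan2(sin θ sin δ cos φ₁, cos δ − sin φ₁ sin φ₂) = 103.39184°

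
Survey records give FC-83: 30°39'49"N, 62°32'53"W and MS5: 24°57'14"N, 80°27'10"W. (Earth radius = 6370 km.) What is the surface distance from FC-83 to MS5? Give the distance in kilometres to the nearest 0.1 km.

1868.9 km

FC-83: φ = +30.66361°, λ = -62.54806°
MS5: φ = +24.95389°, λ = -80.45278°
Δφ = -5.7097°,  Δλ = -17.9047°
a = sin²(Δφ/2) + cos φ₁ cos φ₂ sin²(Δλ/2) = 0.021366
c = 2·arcsin(√a) = 0.293392 rad = 16.8101°
d = R·c = 6370 × 0.293392 = 1868.9 km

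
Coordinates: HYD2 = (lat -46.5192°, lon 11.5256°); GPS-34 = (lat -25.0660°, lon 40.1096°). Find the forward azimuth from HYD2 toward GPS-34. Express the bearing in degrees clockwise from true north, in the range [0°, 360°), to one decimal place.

56.6°

Δλ = 28.5840°
y = sin Δλ · cos φ₂ = 0.433387
x = cos φ₁ sin φ₂ − sin φ₁ cos φ₂ cos Δλ = 0.285631
θ = atan2(y, x) = 56.6124° → 56.6124° (mod 360°)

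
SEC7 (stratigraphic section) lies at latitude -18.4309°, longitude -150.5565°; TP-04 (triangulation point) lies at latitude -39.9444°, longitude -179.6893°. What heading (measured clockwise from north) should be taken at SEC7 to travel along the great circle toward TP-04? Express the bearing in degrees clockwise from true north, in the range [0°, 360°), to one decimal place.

223.2°

Δλ = -29.1328°
y = sin Δλ · cos φ₂ = -0.373241
x = cos φ₁ sin φ₂ − sin φ₁ cos φ₂ cos Δλ = -0.397384
θ = atan2(y, x) = -136.7945° → 223.2055° (mod 360°)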